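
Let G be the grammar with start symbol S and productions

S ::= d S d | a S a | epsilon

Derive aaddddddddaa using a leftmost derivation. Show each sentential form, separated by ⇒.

S ⇒ aSa ⇒ aaSaa ⇒ aadSdaa ⇒ aaddSddaa ⇒ aadddSdddaa ⇒ aaddddSddddaa ⇒ aaddddddddaa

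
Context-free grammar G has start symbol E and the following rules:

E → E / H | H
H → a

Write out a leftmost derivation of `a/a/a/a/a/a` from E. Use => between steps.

E => E/H => E/H/H => E/H/H/H => E/H/H/H/H => E/H/H/H/H/H => H/H/H/H/H/H => a/H/H/H/H/H => a/a/H/H/H/H => a/a/a/H/H/H => a/a/a/a/H/H => a/a/a/a/a/H => a/a/a/a/a/a

E => E/H   [E → E / H]
E/H => E/H/H   [E → E / H]
E/H/H => E/H/H/H   [E → E / H]
E/H/H/H => E/H/H/H/H   [E → E / H]
E/H/H/H/H => E/H/H/H/H/H   [E → E / H]
E/H/H/H/H/H => H/H/H/H/H/H   [E → H]
H/H/H/H/H/H => a/H/H/H/H/H   [H → a]
a/H/H/H/H/H => a/a/H/H/H/H   [H → a]
a/a/H/H/H/H => a/a/a/H/H/H   [H → a]
a/a/a/H/H/H => a/a/a/a/H/H   [H → a]
a/a/a/a/H/H => a/a/a/a/a/H   [H → a]
a/a/a/a/a/H => a/a/a/a/a/a   [H → a]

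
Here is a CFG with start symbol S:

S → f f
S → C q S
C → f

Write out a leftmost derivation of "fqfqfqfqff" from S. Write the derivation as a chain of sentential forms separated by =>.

S => CqS => fqS => fqCqS => fqfqS => fqfqCqS => fqfqfqS => fqfqfqCqS => fqfqfqfqS => fqfqfqfqff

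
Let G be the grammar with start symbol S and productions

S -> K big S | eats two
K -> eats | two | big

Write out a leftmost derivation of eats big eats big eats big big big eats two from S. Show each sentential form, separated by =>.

S => K big S => eats big S => eats big K big S => eats big eats big S => eats big eats big K big S => eats big eats big eats big S => eats big eats big eats big K big S => eats big eats big eats big big big S => eats big eats big eats big big big eats two

S => K big S   [S -> K big S]
K big S => eats big S   [K -> eats]
eats big S => eats big K big S   [S -> K big S]
eats big K big S => eats big eats big S   [K -> eats]
eats big eats big S => eats big eats big K big S   [S -> K big S]
eats big eats big K big S => eats big eats big eats big S   [K -> eats]
eats big eats big eats big S => eats big eats big eats big K big S   [S -> K big S]
eats big eats big eats big K big S => eats big eats big eats big big big S   [K -> big]
eats big eats big eats big big big S => eats big eats big eats big big big eats two   [S -> eats two]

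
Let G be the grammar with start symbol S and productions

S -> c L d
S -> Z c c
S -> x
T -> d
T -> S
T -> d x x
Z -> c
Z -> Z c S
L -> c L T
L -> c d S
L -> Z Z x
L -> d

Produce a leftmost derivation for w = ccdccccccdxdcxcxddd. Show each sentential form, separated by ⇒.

S ⇒ cLd   [S -> c L d]
cLd ⇒ ccdSd   [L -> c d S]
ccdSd ⇒ ccdcLdd   [S -> c L d]
ccdcLdd ⇒ ccdccLTdd   [L -> c L T]
ccdccLTdd ⇒ ccdccZZxTdd   [L -> Z Z x]
ccdccZZxTdd ⇒ ccdccZcSZxTdd   [Z -> Z c S]
ccdccZcSZxTdd ⇒ ccdccZcScSZxTdd   [Z -> Z c S]
ccdccZcScSZxTdd ⇒ ccdccccScSZxTdd   [Z -> c]
ccdccccScSZxTdd ⇒ ccdcccccLdcSZxTdd   [S -> c L d]
ccdcccccLdcSZxTdd ⇒ ccdccccccdSdcSZxTdd   [L -> c d S]
ccdccccccdSdcSZxTdd ⇒ ccdccccccdxdcSZxTdd   [S -> x]
ccdccccccdxdcSZxTdd ⇒ ccdccccccdxdcxZxTdd   [S -> x]
ccdccccccdxdcxZxTdd ⇒ ccdccccccdxdcxcxTdd   [Z -> c]
ccdccccccdxdcxcxTdd ⇒ ccdccccccdxdcxcxddd   [T -> d]

S ⇒ cLd ⇒ ccdSd ⇒ ccdcLdd ⇒ ccdccLTdd ⇒ ccdccZZxTdd ⇒ ccdccZcSZxTdd ⇒ ccdccZcScSZxTdd ⇒ ccdccccScSZxTdd ⇒ ccdcccccLdcSZxTdd ⇒ ccdccccccdSdcSZxTdd ⇒ ccdccccccdxdcSZxTdd ⇒ ccdccccccdxdcxZxTdd ⇒ ccdccccccdxdcxcxTdd ⇒ ccdccccccdxdcxcxddd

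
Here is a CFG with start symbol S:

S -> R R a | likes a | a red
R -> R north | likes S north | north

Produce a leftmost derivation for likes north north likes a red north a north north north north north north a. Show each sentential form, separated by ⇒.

S ⇒ R R a ⇒ R north R a ⇒ R north north R a ⇒ R north north north R a ⇒ R north north north north R a ⇒ likes S north north north north north R a ⇒ likes R R a north north north north north R a ⇒ likes R north R a north north north north north R a ⇒ likes north north R a north north north north north R a ⇒ likes north north likes S north a north north north north north R a ⇒ likes north north likes a red north a north north north north north R a ⇒ likes north north likes a red north a north north north north north north a

S ⇒ R R a   [S -> R R a]
R R a ⇒ R north R a   [R -> R north]
R north R a ⇒ R north north R a   [R -> R north]
R north north R a ⇒ R north north north R a   [R -> R north]
R north north north R a ⇒ R north north north north R a   [R -> R north]
R north north north north R a ⇒ likes S north north north north north R a   [R -> likes S north]
likes S north north north north north R a ⇒ likes R R a north north north north north R a   [S -> R R a]
likes R R a north north north north north R a ⇒ likes R north R a north north north north north R a   [R -> R north]
likes R north R a north north north north north R a ⇒ likes north north R a north north north north north R a   [R -> north]
likes north north R a north north north north north R a ⇒ likes north north likes S north a north north north north north R a   [R -> likes S north]
likes north north likes S north a north north north north north R a ⇒ likes north north likes a red north a north north north north north R a   [S -> a red]
likes north north likes a red north a north north north north north R a ⇒ likes north north likes a red north a north north north north north north a   [R -> north]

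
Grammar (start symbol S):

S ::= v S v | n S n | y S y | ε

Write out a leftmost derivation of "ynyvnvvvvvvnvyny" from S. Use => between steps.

S => ySy => ynSny => ynySyny => ynyvSvyny => ynyvnSnvyny => ynyvnvSvnvyny => ynyvnvvSvvnvyny => ynyvnvvvSvvvnvyny => ynyvnvvvvvvnvyny

S => ySy   [S ::= y S y]
ySy => ynSny   [S ::= n S n]
ynSny => ynySyny   [S ::= y S y]
ynySyny => ynyvSvyny   [S ::= v S v]
ynyvSvyny => ynyvnSnvyny   [S ::= n S n]
ynyvnSnvyny => ynyvnvSvnvyny   [S ::= v S v]
ynyvnvSvnvyny => ynyvnvvSvvnvyny   [S ::= v S v]
ynyvnvvSvvnvyny => ynyvnvvvSvvvnvyny   [S ::= v S v]
ynyvnvvvSvvvnvyny => ynyvnvvvvvvnvyny   [S ::= ε]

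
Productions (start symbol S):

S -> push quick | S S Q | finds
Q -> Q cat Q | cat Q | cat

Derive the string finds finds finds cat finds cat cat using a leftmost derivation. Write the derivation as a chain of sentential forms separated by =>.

S => S S Q => finds S Q => finds S S Q Q => finds S S Q S Q Q => finds finds S Q S Q Q => finds finds finds Q S Q Q => finds finds finds cat S Q Q => finds finds finds cat finds Q Q => finds finds finds cat finds cat Q => finds finds finds cat finds cat cat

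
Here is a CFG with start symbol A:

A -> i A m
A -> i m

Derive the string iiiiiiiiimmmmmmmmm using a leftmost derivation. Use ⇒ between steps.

A ⇒ iAm ⇒ iiAmm ⇒ iiiAmmm ⇒ iiiiAmmmm ⇒ iiiiiAmmmmm ⇒ iiiiiiAmmmmmm ⇒ iiiiiiiAmmmmmmm ⇒ iiiiiiiiAmmmmmmmm ⇒ iiiiiiiiimmmmmmmmm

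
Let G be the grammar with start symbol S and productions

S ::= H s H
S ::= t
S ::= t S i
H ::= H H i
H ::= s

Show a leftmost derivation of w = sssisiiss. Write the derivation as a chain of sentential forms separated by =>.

S=>HsH=>HHisH=>sHisH=>sHHiisH=>sHHiHiisH=>ssHiHiisH=>sssiHiisH=>sssisiisH=>sssisiiss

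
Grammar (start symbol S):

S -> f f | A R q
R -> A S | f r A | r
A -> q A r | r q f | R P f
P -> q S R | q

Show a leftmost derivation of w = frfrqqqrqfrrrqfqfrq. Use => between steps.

S=>ARq=>RPfRq=>frAPfRq=>frRPfPfRq=>frfrAPfPfRq=>frfrqArPfPfRq=>frfrqqArrPfPfRq=>frfrqqqArrrPfPfRq=>frfrqqqrqfrrrPfPfRq=>frfrqqqrqfrrrqfPfRq=>frfrqqqrqfrrrqfqfRq=>frfrqqqrqfrrrqfqfrq

S => ARq   [S -> A R q]
ARq => RPfRq   [A -> R P f]
RPfRq => frAPfRq   [R -> f r A]
frAPfRq => frRPfPfRq   [A -> R P f]
frRPfPfRq => frfrAPfPfRq   [R -> f r A]
frfrAPfPfRq => frfrqArPfPfRq   [A -> q A r]
frfrqArPfPfRq => frfrqqArrPfPfRq   [A -> q A r]
frfrqqArrPfPfRq => frfrqqqArrrPfPfRq   [A -> q A r]
frfrqqqArrrPfPfRq => frfrqqqrqfrrrPfPfRq   [A -> r q f]
frfrqqqrqfrrrPfPfRq => frfrqqqrqfrrrqfPfRq   [P -> q]
frfrqqqrqfrrrqfPfRq => frfrqqqrqfrrrqfqfRq   [P -> q]
frfrqqqrqfrrrqfqfRq => frfrqqqrqfrrrqfqfrq   [R -> r]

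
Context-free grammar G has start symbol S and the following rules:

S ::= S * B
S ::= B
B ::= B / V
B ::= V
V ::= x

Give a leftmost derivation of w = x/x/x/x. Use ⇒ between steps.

S ⇒ B ⇒ B/V ⇒ B/V/V ⇒ B/V/V/V ⇒ V/V/V/V ⇒ x/V/V/V ⇒ x/x/V/V ⇒ x/x/x/V ⇒ x/x/x/x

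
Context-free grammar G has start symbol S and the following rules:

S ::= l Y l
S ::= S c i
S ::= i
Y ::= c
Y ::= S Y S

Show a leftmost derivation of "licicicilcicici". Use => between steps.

S => Sci   [S ::= S c i]
Sci => Scici   [S ::= S c i]
Scici => Scicici   [S ::= S c i]
Scicici => lYlcicici   [S ::= l Y l]
lYlcicici => lSYSlcicici   [Y ::= S Y S]
lSYSlcicici => lSciYSlcicici   [S ::= S c i]
lSciYSlcicici => lSciciYSlcicici   [S ::= S c i]
lSciciYSlcicici => liciciYSlcicici   [S ::= i]
liciciYSlcicici => licicicSlcicici   [Y ::= c]
licicicSlcicici => licicicilcicici   [S ::= i]

S => Sci => Scici => Scicici => lYlcicici => lSYSlcicici => lSciYSlcicici => lSciciYSlcicici => liciciYSlcicici => licicicSlcicici => licicicilcicici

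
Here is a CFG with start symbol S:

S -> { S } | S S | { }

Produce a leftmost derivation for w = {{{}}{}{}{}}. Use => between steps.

S=>{S}=>{SS}=>{{S}S}=>{{{}}S}=>{{{}}SS}=>{{{}}SSS}=>{{{}}{}SS}=>{{{}}{}{}S}=>{{{}}{}{}{}}

S => {S}   [S -> { S }]
{S} => {SS}   [S -> S S]
{SS} => {{S}S}   [S -> { S }]
{{S}S} => {{{}}S}   [S -> { }]
{{{}}S} => {{{}}SS}   [S -> S S]
{{{}}SS} => {{{}}SSS}   [S -> S S]
{{{}}SSS} => {{{}}{}SS}   [S -> { }]
{{{}}{}SS} => {{{}}{}{}S}   [S -> { }]
{{{}}{}{}S} => {{{}}{}{}{}}   [S -> { }]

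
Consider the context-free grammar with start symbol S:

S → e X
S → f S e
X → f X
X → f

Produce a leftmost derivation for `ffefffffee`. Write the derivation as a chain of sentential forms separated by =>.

S=>fSe=>ffSee=>ffeXee=>ffefXee=>ffeffXee=>ffefffXee=>ffeffffXee=>ffefffffee

S => fSe   [S → f S e]
fSe => ffSee   [S → f S e]
ffSee => ffeXee   [S → e X]
ffeXee => ffefXee   [X → f X]
ffefXee => ffeffXee   [X → f X]
ffeffXee => ffefffXee   [X → f X]
ffefffXee => ffeffffXee   [X → f X]
ffeffffXee => ffefffffee   [X → f]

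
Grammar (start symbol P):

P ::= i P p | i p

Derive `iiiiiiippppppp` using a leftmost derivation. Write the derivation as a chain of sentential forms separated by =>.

P => iPp   [P ::= i P p]
iPp => iiPpp   [P ::= i P p]
iiPpp => iiiPppp   [P ::= i P p]
iiiPppp => iiiiPpppp   [P ::= i P p]
iiiiPpppp => iiiiiPppppp   [P ::= i P p]
iiiiiPppppp => iiiiiiPpppppp   [P ::= i P p]
iiiiiiPpppppp => iiiiiiippppppp   [P ::= i p]

P => iPp => iiPpp => iiiPppp => iiiiPpppp => iiiiiPppppp => iiiiiiPpppppp => iiiiiiippppppp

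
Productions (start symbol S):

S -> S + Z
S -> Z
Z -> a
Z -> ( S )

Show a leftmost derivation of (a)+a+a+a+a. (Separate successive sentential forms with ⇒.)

S⇒S+Z⇒S+Z+Z⇒S+Z+Z+Z⇒S+Z+Z+Z+Z⇒Z+Z+Z+Z+Z⇒(S)+Z+Z+Z+Z⇒(Z)+Z+Z+Z+Z⇒(a)+Z+Z+Z+Z⇒(a)+a+Z+Z+Z⇒(a)+a+a+Z+Z⇒(a)+a+a+a+Z⇒(a)+a+a+a+a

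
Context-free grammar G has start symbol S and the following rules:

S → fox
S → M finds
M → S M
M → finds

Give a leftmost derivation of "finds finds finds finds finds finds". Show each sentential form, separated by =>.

S => M finds => S M finds => M finds M finds => S M finds M finds => M finds M finds M finds => finds finds M finds M finds => finds finds finds finds M finds => finds finds finds finds finds finds

S => M finds   [S → M finds]
M finds => S M finds   [M → S M]
S M finds => M finds M finds   [S → M finds]
M finds M finds => S M finds M finds   [M → S M]
S M finds M finds => M finds M finds M finds   [S → M finds]
M finds M finds M finds => finds finds M finds M finds   [M → finds]
finds finds M finds M finds => finds finds finds finds M finds   [M → finds]
finds finds finds finds M finds => finds finds finds finds finds finds   [M → finds]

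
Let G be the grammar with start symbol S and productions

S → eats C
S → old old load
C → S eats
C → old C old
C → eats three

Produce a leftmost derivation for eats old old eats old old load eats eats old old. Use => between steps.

S => eats C => eats old C old => eats old old C old old => eats old old S eats old old => eats old old eats C eats old old => eats old old eats S eats eats old old => eats old old eats old old load eats eats old old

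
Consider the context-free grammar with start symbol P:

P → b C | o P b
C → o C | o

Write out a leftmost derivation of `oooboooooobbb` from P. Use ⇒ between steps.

P⇒oPb⇒ooPbb⇒oooPbbb⇒ooobCbbb⇒oooboCbbb⇒ooobooCbbb⇒oooboooCbbb⇒ooobooooCbbb⇒oooboooooCbbb⇒oooboooooobbb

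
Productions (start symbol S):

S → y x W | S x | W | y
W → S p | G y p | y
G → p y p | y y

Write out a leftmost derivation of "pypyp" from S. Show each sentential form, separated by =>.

S => W => Gyp => pypyp

S => W   [S → W]
W => Gyp   [W → G y p]
Gyp => pypyp   [G → p y p]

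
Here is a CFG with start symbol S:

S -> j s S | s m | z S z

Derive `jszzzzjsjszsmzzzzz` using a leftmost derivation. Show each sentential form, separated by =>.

S => jsS   [S -> j s S]
jsS => jszSz   [S -> z S z]
jszSz => jszzSzz   [S -> z S z]
jszzSzz => jszzzSzzz   [S -> z S z]
jszzzSzzz => jszzzzSzzzz   [S -> z S z]
jszzzzSzzzz => jszzzzjsSzzzz   [S -> j s S]
jszzzzjsSzzzz => jszzzzjsjsSzzzz   [S -> j s S]
jszzzzjsjsSzzzz => jszzzzjsjszSzzzzz   [S -> z S z]
jszzzzjsjszSzzzzz => jszzzzjsjszsmzzzzz   [S -> s m]

S => jsS => jszSz => jszzSzz => jszzzSzzz => jszzzzSzzzz => jszzzzjsSzzzz => jszzzzjsjsSzzzz => jszzzzjsjszSzzzzz => jszzzzjsjszsmzzzzz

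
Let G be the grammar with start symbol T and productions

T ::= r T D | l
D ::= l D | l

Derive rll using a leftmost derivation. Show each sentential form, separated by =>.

T => rTD   [T ::= r T D]
rTD => rlD   [T ::= l]
rlD => rll   [D ::= l]

T => rTD => rlD => rll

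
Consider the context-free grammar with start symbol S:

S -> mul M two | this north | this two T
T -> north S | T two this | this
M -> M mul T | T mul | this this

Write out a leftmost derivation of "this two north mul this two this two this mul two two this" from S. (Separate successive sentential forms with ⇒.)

S ⇒ this two T ⇒ this two T two this ⇒ this two north S two this ⇒ this two north mul M two two this ⇒ this two north mul T mul two two this ⇒ this two north mul T two this mul two two this ⇒ this two north mul T two this two this mul two two this ⇒ this two north mul this two this two this mul two two this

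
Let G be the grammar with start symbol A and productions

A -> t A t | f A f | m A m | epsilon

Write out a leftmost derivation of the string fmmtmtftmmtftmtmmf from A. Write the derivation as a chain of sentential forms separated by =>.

A => fAf => fmAmf => fmmAmmf => fmmtAtmmf => fmmtmAmtmmf => fmmtmtAtmtmmf => fmmtmtfAftmtmmf => fmmtmtftAtftmtmmf => fmmtmtftmAmtftmtmmf => fmmtmtftmmtftmtmmf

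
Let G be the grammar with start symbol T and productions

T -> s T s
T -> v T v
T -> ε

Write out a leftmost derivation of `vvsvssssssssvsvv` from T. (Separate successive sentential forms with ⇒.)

T ⇒ vTv ⇒ vvTvv ⇒ vvsTsvv ⇒ vvsvTvsvv ⇒ vvsvsTsvsvv ⇒ vvsvssTssvsvv ⇒ vvsvsssTsssvsvv ⇒ vvsvssssTssssvsvv ⇒ vvsvssssssssvsvv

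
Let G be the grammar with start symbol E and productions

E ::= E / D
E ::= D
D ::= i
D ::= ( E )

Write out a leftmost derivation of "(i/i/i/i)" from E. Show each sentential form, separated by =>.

E=>D=>(E)=>(E/D)=>(E/D/D)=>(E/D/D/D)=>(D/D/D/D)=>(i/D/D/D)=>(i/i/D/D)=>(i/i/i/D)=>(i/i/i/i)

E => D   [E ::= D]
D => (E)   [D ::= ( E )]
(E) => (E/D)   [E ::= E / D]
(E/D) => (E/D/D)   [E ::= E / D]
(E/D/D) => (E/D/D/D)   [E ::= E / D]
(E/D/D/D) => (D/D/D/D)   [E ::= D]
(D/D/D/D) => (i/D/D/D)   [D ::= i]
(i/D/D/D) => (i/i/D/D)   [D ::= i]
(i/i/D/D) => (i/i/i/D)   [D ::= i]
(i/i/i/D) => (i/i/i/i)   [D ::= i]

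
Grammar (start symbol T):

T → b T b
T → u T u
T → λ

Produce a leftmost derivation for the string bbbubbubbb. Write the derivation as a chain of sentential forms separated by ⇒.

T ⇒ bTb   [T → b T b]
bTb ⇒ bbTbb   [T → b T b]
bbTbb ⇒ bbbTbbb   [T → b T b]
bbbTbbb ⇒ bbbuTubbb   [T → u T u]
bbbuTubbb ⇒ bbbubTbubbb   [T → b T b]
bbbubTbubbb ⇒ bbbubbubbb   [T → λ]

T ⇒ bTb ⇒ bbTbb ⇒ bbbTbbb ⇒ bbbuTubbb ⇒ bbbubTbubbb ⇒ bbbubbubbb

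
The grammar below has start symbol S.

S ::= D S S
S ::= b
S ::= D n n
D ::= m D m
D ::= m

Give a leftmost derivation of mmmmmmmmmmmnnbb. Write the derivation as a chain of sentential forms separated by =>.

S => DSS => mDmSS => mmDmmSS => mmmmmSS => mmmmmDSSS => mmmmmmDmSSS => mmmmmmmDmmSSS => mmmmmmmmmmSSS => mmmmmmmmmmDnnSS => mmmmmmmmmmmnnSS => mmmmmmmmmmmnnbS => mmmmmmmmmmmnnbb

S => DSS   [S ::= D S S]
DSS => mDmSS   [D ::= m D m]
mDmSS => mmDmmSS   [D ::= m D m]
mmDmmSS => mmmmmSS   [D ::= m]
mmmmmSS => mmmmmDSSS   [S ::= D S S]
mmmmmDSSS => mmmmmmDmSSS   [D ::= m D m]
mmmmmmDmSSS => mmmmmmmDmmSSS   [D ::= m D m]
mmmmmmmDmmSSS => mmmmmmmmmmSSS   [D ::= m]
mmmmmmmmmmSSS => mmmmmmmmmmDnnSS   [S ::= D n n]
mmmmmmmmmmDnnSS => mmmmmmmmmmmnnSS   [D ::= m]
mmmmmmmmmmmnnSS => mmmmmmmmmmmnnbS   [S ::= b]
mmmmmmmmmmmnnbS => mmmmmmmmmmmnnbb   [S ::= b]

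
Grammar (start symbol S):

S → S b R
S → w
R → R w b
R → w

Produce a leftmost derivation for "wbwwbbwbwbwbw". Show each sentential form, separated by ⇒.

S ⇒ SbR ⇒ SbRbR ⇒ SbRbRbR ⇒ SbRbRbRbR ⇒ SbRbRbRbRbR ⇒ wbRbRbRbRbR ⇒ wbRwbbRbRbRbR ⇒ wbwwbbRbRbRbR ⇒ wbwwbbwbRbRbR ⇒ wbwwbbwbwbRbR ⇒ wbwwbbwbwbwbR ⇒ wbwwbbwbwbwbw

S ⇒ SbR   [S → S b R]
SbR ⇒ SbRbR   [S → S b R]
SbRbR ⇒ SbRbRbR   [S → S b R]
SbRbRbR ⇒ SbRbRbRbR   [S → S b R]
SbRbRbRbR ⇒ SbRbRbRbRbR   [S → S b R]
SbRbRbRbRbR ⇒ wbRbRbRbRbR   [S → w]
wbRbRbRbRbR ⇒ wbRwbbRbRbRbR   [R → R w b]
wbRwbbRbRbRbR ⇒ wbwwbbRbRbRbR   [R → w]
wbwwbbRbRbRbR ⇒ wbwwbbwbRbRbR   [R → w]
wbwwbbwbRbRbR ⇒ wbwwbbwbwbRbR   [R → w]
wbwwbbwbwbRbR ⇒ wbwwbbwbwbwbR   [R → w]
wbwwbbwbwbwbR ⇒ wbwwbbwbwbwbw   [R → w]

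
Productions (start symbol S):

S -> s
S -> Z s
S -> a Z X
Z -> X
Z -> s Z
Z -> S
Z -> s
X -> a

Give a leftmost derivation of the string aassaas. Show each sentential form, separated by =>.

S => Zs => Ss => aZXs => aSXs => aaZXXs => aasZXXs => aassXXs => aassaXs => aassaas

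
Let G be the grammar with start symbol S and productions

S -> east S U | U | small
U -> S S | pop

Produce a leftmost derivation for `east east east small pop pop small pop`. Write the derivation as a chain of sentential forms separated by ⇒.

S ⇒ east S U ⇒ east U U ⇒ east S S U ⇒ east east S U S U ⇒ east east east S U U S U ⇒ east east east small U U S U ⇒ east east east small pop U S U ⇒ east east east small pop pop S U ⇒ east east east small pop pop small U ⇒ east east east small pop pop small pop

S ⇒ east S U   [S -> east S U]
east S U ⇒ east U U   [S -> U]
east U U ⇒ east S S U   [U -> S S]
east S S U ⇒ east east S U S U   [S -> east S U]
east east S U S U ⇒ east east east S U U S U   [S -> east S U]
east east east S U U S U ⇒ east east east small U U S U   [S -> small]
east east east small U U S U ⇒ east east east small pop U S U   [U -> pop]
east east east small pop U S U ⇒ east east east small pop pop S U   [U -> pop]
east east east small pop pop S U ⇒ east east east small pop pop small U   [S -> small]
east east east small pop pop small U ⇒ east east east small pop pop small pop   [U -> pop]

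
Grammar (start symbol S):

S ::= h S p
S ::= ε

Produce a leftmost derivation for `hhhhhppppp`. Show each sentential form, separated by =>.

S => hSp   [S ::= h S p]
hSp => hhSpp   [S ::= h S p]
hhSpp => hhhSppp   [S ::= h S p]
hhhSppp => hhhhSpppp   [S ::= h S p]
hhhhSpppp => hhhhhSppppp   [S ::= h S p]
hhhhhSppppp => hhhhhppppp   [S ::= ε]

S=>hSp=>hhSpp=>hhhSppp=>hhhhSpppp=>hhhhhSppppp=>hhhhhppppp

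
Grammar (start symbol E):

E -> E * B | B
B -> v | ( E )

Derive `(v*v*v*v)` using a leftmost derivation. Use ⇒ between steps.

E ⇒ B ⇒ (E) ⇒ (E*B) ⇒ (E*B*B) ⇒ (E*B*B*B) ⇒ (B*B*B*B) ⇒ (v*B*B*B) ⇒ (v*v*B*B) ⇒ (v*v*v*B) ⇒ (v*v*v*v)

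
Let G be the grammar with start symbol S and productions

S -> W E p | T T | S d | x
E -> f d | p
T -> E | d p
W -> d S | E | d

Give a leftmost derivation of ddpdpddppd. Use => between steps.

S=>Sd=>WEpd=>dSEpd=>dSdEpd=>dSddEpd=>dTTddEpd=>ddpTddEpd=>ddpdpddEpd=>ddpdpddppd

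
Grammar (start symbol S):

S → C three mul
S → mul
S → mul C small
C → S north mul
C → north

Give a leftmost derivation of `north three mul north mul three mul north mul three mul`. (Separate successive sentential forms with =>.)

S => C three mul   [S → C three mul]
C three mul => S north mul three mul   [C → S north mul]
S north mul three mul => C three mul north mul three mul   [S → C three mul]
C three mul north mul three mul => S north mul three mul north mul three mul   [C → S north mul]
S north mul three mul north mul three mul => C three mul north mul three mul north mul three mul   [S → C three mul]
C three mul north mul three mul north mul three mul => north three mul north mul three mul north mul three mul   [C → north]

S => C three mul => S north mul three mul => C three mul north mul three mul => S north mul three mul north mul three mul => C three mul north mul three mul north mul three mul => north three mul north mul three mul north mul three mul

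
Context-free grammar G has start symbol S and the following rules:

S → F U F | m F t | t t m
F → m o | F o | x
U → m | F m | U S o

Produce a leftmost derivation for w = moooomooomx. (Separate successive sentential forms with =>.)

S => FUF => FoUF => FooUF => FoooUF => mooooUF => mooooFmF => mooooFomF => mooooFoomF => moooomooomF => moooomooomx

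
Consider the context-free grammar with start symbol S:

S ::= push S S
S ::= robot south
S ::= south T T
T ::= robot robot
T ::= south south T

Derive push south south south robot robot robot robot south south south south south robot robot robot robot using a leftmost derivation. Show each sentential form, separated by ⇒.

S ⇒ push S S   [S ::= push S S]
push S S ⇒ push south T T S   [S ::= south T T]
push south T T S ⇒ push south south south T T S   [T ::= south south T]
push south south south T T S ⇒ push south south south robot robot T S   [T ::= robot robot]
push south south south robot robot T S ⇒ push south south south robot robot robot robot S   [T ::= robot robot]
push south south south robot robot robot robot S ⇒ push south south south robot robot robot robot south T T   [S ::= south T T]
push south south south robot robot robot robot south T T ⇒ push south south south robot robot robot robot south south south T T   [T ::= south south T]
push south south south robot robot robot robot south south south T T ⇒ push south south south robot robot robot robot south south south south south T T   [T ::= south south T]
push south south south robot robot robot robot south south south south south T T ⇒ push south south south robot robot robot robot south south south south south robot robot T   [T ::= robot robot]
push south south south robot robot robot robot south south south south south robot robot T ⇒ push south south south robot robot robot robot south south south south south robot robot robot robot   [T ::= robot robot]

S ⇒ push S S ⇒ push south T T S ⇒ push south south south T T S ⇒ push south south south robot robot T S ⇒ push south south south robot robot robot robot S ⇒ push south south south robot robot robot robot south T T ⇒ push south south south robot robot robot robot south south south T T ⇒ push south south south robot robot robot robot south south south south south T T ⇒ push south south south robot robot robot robot south south south south south robot robot T ⇒ push south south south robot robot robot robot south south south south south robot robot robot robot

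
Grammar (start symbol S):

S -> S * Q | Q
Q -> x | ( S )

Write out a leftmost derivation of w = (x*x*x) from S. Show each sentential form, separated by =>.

S => Q => (S) => (S*Q) => (S*Q*Q) => (Q*Q*Q) => (x*Q*Q) => (x*x*Q) => (x*x*x)

S => Q   [S -> Q]
Q => (S)   [Q -> ( S )]
(S) => (S*Q)   [S -> S * Q]
(S*Q) => (S*Q*Q)   [S -> S * Q]
(S*Q*Q) => (Q*Q*Q)   [S -> Q]
(Q*Q*Q) => (x*Q*Q)   [Q -> x]
(x*Q*Q) => (x*x*Q)   [Q -> x]
(x*x*Q) => (x*x*x)   [Q -> x]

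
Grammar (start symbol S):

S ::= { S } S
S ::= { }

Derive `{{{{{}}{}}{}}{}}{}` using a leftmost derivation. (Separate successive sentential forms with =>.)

S => {S}S => {{S}S}S => {{{S}S}S}S => {{{{S}S}S}S}S => {{{{{}}S}S}S}S => {{{{{}}{}}S}S}S => {{{{{}}{}}{}}S}S => {{{{{}}{}}{}}{}}S => {{{{{}}{}}{}}{}}{}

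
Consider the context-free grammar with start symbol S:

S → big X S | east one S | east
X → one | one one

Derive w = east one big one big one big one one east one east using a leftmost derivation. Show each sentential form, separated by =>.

S => east one S => east one big X S => east one big one S => east one big one big X S => east one big one big one S => east one big one big one big X S => east one big one big one big one one S => east one big one big one big one one east one S => east one big one big one big one one east one east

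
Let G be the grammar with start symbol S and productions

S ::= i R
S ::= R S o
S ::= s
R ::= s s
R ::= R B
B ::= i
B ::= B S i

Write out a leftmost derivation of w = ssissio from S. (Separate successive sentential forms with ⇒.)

S ⇒ RSo ⇒ ssSo ⇒ ssiRo ⇒ ssiRBo ⇒ ssissBo ⇒ ssissio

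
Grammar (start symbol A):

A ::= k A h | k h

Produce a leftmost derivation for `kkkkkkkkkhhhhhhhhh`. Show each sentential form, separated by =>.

A => kAh   [A ::= k A h]
kAh => kkAhh   [A ::= k A h]
kkAhh => kkkAhhh   [A ::= k A h]
kkkAhhh => kkkkAhhhh   [A ::= k A h]
kkkkAhhhh => kkkkkAhhhhh   [A ::= k A h]
kkkkkAhhhhh => kkkkkkAhhhhhh   [A ::= k A h]
kkkkkkAhhhhhh => kkkkkkkAhhhhhhh   [A ::= k A h]
kkkkkkkAhhhhhhh => kkkkkkkkAhhhhhhhh   [A ::= k A h]
kkkkkkkkAhhhhhhhh => kkkkkkkkkhhhhhhhhh   [A ::= k h]

A=>kAh=>kkAhh=>kkkAhhh=>kkkkAhhhh=>kkkkkAhhhhh=>kkkkkkAhhhhhh=>kkkkkkkAhhhhhhh=>kkkkkkkkAhhhhhhhh=>kkkkkkkkkhhhhhhhhh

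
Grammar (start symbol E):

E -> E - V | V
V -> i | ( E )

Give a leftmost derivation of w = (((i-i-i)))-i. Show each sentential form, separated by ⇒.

E ⇒ E-V ⇒ V-V ⇒ (E)-V ⇒ (V)-V ⇒ ((E))-V ⇒ ((V))-V ⇒ (((E)))-V ⇒ (((E-V)))-V ⇒ (((E-V-V)))-V ⇒ (((V-V-V)))-V ⇒ (((i-V-V)))-V ⇒ (((i-i-V)))-V ⇒ (((i-i-i)))-V ⇒ (((i-i-i)))-i

E ⇒ E-V   [E -> E - V]
E-V ⇒ V-V   [E -> V]
V-V ⇒ (E)-V   [V -> ( E )]
(E)-V ⇒ (V)-V   [E -> V]
(V)-V ⇒ ((E))-V   [V -> ( E )]
((E))-V ⇒ ((V))-V   [E -> V]
((V))-V ⇒ (((E)))-V   [V -> ( E )]
(((E)))-V ⇒ (((E-V)))-V   [E -> E - V]
(((E-V)))-V ⇒ (((E-V-V)))-V   [E -> E - V]
(((E-V-V)))-V ⇒ (((V-V-V)))-V   [E -> V]
(((V-V-V)))-V ⇒ (((i-V-V)))-V   [V -> i]
(((i-V-V)))-V ⇒ (((i-i-V)))-V   [V -> i]
(((i-i-V)))-V ⇒ (((i-i-i)))-V   [V -> i]
(((i-i-i)))-V ⇒ (((i-i-i)))-i   [V -> i]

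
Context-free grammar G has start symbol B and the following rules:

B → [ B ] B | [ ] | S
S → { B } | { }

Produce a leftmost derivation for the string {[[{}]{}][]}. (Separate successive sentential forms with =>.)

B => S => {B} => {[B]B} => {[[B]B]B} => {[[S]B]B} => {[[{}]B]B} => {[[{}]S]B} => {[[{}]{}]B} => {[[{}]{}][]}

B => S   [B → S]
S => {B}   [S → { B }]
{B} => {[B]B}   [B → [ B ] B]
{[B]B} => {[[B]B]B}   [B → [ B ] B]
{[[B]B]B} => {[[S]B]B}   [B → S]
{[[S]B]B} => {[[{}]B]B}   [S → { }]
{[[{}]B]B} => {[[{}]S]B}   [B → S]
{[[{}]S]B} => {[[{}]{}]B}   [S → { }]
{[[{}]{}]B} => {[[{}]{}][]}   [B → [ ]]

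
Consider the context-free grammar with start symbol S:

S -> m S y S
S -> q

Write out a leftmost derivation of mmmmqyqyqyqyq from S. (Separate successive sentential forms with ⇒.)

S ⇒ mSyS   [S -> m S y S]
mSyS ⇒ mmSySyS   [S -> m S y S]
mmSySyS ⇒ mmmSySySyS   [S -> m S y S]
mmmSySySyS ⇒ mmmmSySySySyS   [S -> m S y S]
mmmmSySySySyS ⇒ mmmmqySySySyS   [S -> q]
mmmmqySySySyS ⇒ mmmmqyqySySyS   [S -> q]
mmmmqyqySySyS ⇒ mmmmqyqyqySyS   [S -> q]
mmmmqyqyqySyS ⇒ mmmmqyqyqyqyS   [S -> q]
mmmmqyqyqyqyS ⇒ mmmmqyqyqyqyq   [S -> q]

S ⇒ mSyS ⇒ mmSySyS ⇒ mmmSySySyS ⇒ mmmmSySySySyS ⇒ mmmmqySySySyS ⇒ mmmmqyqySySyS ⇒ mmmmqyqyqySyS ⇒ mmmmqyqyqyqyS ⇒ mmmmqyqyqyqyq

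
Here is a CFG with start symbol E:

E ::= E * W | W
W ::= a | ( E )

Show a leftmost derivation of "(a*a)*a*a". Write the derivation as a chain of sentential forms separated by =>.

E => E*W => E*W*W => W*W*W => (E)*W*W => (E*W)*W*W => (W*W)*W*W => (a*W)*W*W => (a*a)*W*W => (a*a)*a*W => (a*a)*a*a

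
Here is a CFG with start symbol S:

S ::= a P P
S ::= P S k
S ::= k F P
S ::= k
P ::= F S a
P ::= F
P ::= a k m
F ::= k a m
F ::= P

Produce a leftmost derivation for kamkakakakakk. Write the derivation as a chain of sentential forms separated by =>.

S=>PSk=>FSaSk=>PSaSk=>FSaSaSk=>PSaSaSk=>FSaSaSaSk=>PSaSaSaSk=>FSaSaSaSaSk=>kamSaSaSaSaSk=>kamkaSaSaSaSk=>kamkakaSaSaSk=>kamkakakaSaSk=>kamkakakakaSk=>kamkakakakakk

S => PSk   [S ::= P S k]
PSk => FSaSk   [P ::= F S a]
FSaSk => PSaSk   [F ::= P]
PSaSk => FSaSaSk   [P ::= F S a]
FSaSaSk => PSaSaSk   [F ::= P]
PSaSaSk => FSaSaSaSk   [P ::= F S a]
FSaSaSaSk => PSaSaSaSk   [F ::= P]
PSaSaSaSk => FSaSaSaSaSk   [P ::= F S a]
FSaSaSaSaSk => kamSaSaSaSaSk   [F ::= k a m]
kamSaSaSaSaSk => kamkaSaSaSaSk   [S ::= k]
kamkaSaSaSaSk => kamkakaSaSaSk   [S ::= k]
kamkakaSaSaSk => kamkakakaSaSk   [S ::= k]
kamkakakaSaSk => kamkakakakaSk   [S ::= k]
kamkakakakaSk => kamkakakakakk   [S ::= k]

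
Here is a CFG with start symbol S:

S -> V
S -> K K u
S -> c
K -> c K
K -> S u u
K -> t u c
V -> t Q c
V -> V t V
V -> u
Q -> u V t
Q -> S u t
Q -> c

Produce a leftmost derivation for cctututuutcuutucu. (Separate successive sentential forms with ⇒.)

S ⇒ KKu   [S -> K K u]
KKu ⇒ cKKu   [K -> c K]
cKKu ⇒ ccKKu   [K -> c K]
ccKKu ⇒ ccSuuKu   [K -> S u u]
ccSuuKu ⇒ ccVuuKu   [S -> V]
ccVuuKu ⇒ cctQcuuKu   [V -> t Q c]
cctQcuuKu ⇒ cctSutcuuKu   [Q -> S u t]
cctSutcuuKu ⇒ cctVutcuuKu   [S -> V]
cctVutcuuKu ⇒ cctVtVutcuuKu   [V -> V t V]
cctVtVutcuuKu ⇒ cctVtVtVutcuuKu   [V -> V t V]
cctVtVtVutcuuKu ⇒ cctutVtVutcuuKu   [V -> u]
cctutVtVutcuuKu ⇒ cctututVutcuuKu   [V -> u]
cctututVutcuuKu ⇒ cctututuutcuuKu   [V -> u]
cctututuutcuuKu ⇒ cctututuutcuutucu   [K -> t u c]

S ⇒ KKu ⇒ cKKu ⇒ ccKKu ⇒ ccSuuKu ⇒ ccVuuKu ⇒ cctQcuuKu ⇒ cctSutcuuKu ⇒ cctVutcuuKu ⇒ cctVtVutcuuKu ⇒ cctVtVtVutcuuKu ⇒ cctutVtVutcuuKu ⇒ cctututVutcuuKu ⇒ cctututuutcuuKu ⇒ cctututuutcuutucu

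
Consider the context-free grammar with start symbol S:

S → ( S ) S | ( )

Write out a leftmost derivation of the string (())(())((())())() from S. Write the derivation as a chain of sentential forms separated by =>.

S => (S)S => (())S => (())(S)S => (())(())S => (())(())(S)S => (())(())((S)S)S => (())(())((())S)S => (())(())((())())S => (())(())((())())()

S => (S)S   [S → ( S ) S]
(S)S => (())S   [S → ( )]
(())S => (())(S)S   [S → ( S ) S]
(())(S)S => (())(())S   [S → ( )]
(())(())S => (())(())(S)S   [S → ( S ) S]
(())(())(S)S => (())(())((S)S)S   [S → ( S ) S]
(())(())((S)S)S => (())(())((())S)S   [S → ( )]
(())(())((())S)S => (())(())((())())S   [S → ( )]
(())(())((())())S => (())(())((())())()   [S → ( )]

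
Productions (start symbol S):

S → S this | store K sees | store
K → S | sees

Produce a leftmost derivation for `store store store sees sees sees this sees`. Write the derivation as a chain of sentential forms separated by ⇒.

S ⇒ store K sees   [S → store K sees]
store K sees ⇒ store S sees   [K → S]
store S sees ⇒ store S this sees   [S → S this]
store S this sees ⇒ store store K sees this sees   [S → store K sees]
store store K sees this sees ⇒ store store S sees this sees   [K → S]
store store S sees this sees ⇒ store store store K sees sees this sees   [S → store K sees]
store store store K sees sees this sees ⇒ store store store sees sees sees this sees   [K → sees]

S ⇒ store K sees ⇒ store S sees ⇒ store S this sees ⇒ store store K sees this sees ⇒ store store S sees this sees ⇒ store store store K sees sees this sees ⇒ store store store sees sees sees this sees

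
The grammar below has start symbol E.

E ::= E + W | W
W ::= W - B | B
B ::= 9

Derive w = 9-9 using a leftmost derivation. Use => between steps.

E=>W=>W-B=>B-B=>9-B=>9-9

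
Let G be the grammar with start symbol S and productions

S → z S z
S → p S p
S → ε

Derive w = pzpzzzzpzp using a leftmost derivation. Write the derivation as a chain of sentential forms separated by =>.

S => pSp => pzSzp => pzpSpzp => pzpzSzpzp => pzpzzSzzpzp => pzpzzzzpzp

S => pSp   [S → p S p]
pSp => pzSzp   [S → z S z]
pzSzp => pzpSpzp   [S → p S p]
pzpSpzp => pzpzSzpzp   [S → z S z]
pzpzSzpzp => pzpzzSzzpzp   [S → z S z]
pzpzzSzzpzp => pzpzzzzpzp   [S → ε]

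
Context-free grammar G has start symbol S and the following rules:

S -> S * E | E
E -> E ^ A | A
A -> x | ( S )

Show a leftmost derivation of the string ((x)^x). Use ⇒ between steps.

S⇒E⇒A⇒(S)⇒(E)⇒(E^A)⇒(A^A)⇒((S)^A)⇒((E)^A)⇒((A)^A)⇒((x)^A)⇒((x)^x)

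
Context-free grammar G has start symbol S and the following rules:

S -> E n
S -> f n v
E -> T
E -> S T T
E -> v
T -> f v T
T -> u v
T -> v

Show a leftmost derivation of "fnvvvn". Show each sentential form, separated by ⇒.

S ⇒ En ⇒ STTn ⇒ fnvTTn ⇒ fnvvTn ⇒ fnvvvn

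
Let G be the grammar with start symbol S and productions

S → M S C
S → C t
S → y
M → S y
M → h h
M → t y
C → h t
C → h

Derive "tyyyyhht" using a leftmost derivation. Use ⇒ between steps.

S⇒MSC⇒tySC⇒tyMSCC⇒tySySCC⇒tyyySCC⇒tyyyyCC⇒tyyyyhC⇒tyyyyhht

S ⇒ MSC   [S → M S C]
MSC ⇒ tySC   [M → t y]
tySC ⇒ tyMSCC   [S → M S C]
tyMSCC ⇒ tySySCC   [M → S y]
tySySCC ⇒ tyyySCC   [S → y]
tyyySCC ⇒ tyyyyCC   [S → y]
tyyyyCC ⇒ tyyyyhC   [C → h]
tyyyyhC ⇒ tyyyyhht   [C → h t]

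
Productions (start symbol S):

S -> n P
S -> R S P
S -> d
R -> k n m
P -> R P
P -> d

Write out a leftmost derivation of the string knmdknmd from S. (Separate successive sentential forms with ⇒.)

S⇒RSP⇒knmSP⇒knmdP⇒knmdRP⇒knmdknmP⇒knmdknmd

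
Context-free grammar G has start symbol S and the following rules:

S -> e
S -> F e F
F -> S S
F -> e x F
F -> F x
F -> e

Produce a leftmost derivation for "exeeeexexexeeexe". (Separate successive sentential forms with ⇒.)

S ⇒ FeF ⇒ SSeF ⇒ FeFSeF ⇒ exFeFSeF ⇒ exSSeFSeF ⇒ exeSeFSeF ⇒ exeeeFSeF ⇒ exeeeexFSeF ⇒ exeeeexexFSeF ⇒ exeeeexexFxSeF ⇒ exeeeexexexSeF ⇒ exeeeexexexeeF ⇒ exeeeexexexeeexF ⇒ exeeeexexexeeexe

S ⇒ FeF   [S -> F e F]
FeF ⇒ SSeF   [F -> S S]
SSeF ⇒ FeFSeF   [S -> F e F]
FeFSeF ⇒ exFeFSeF   [F -> e x F]
exFeFSeF ⇒ exSSeFSeF   [F -> S S]
exSSeFSeF ⇒ exeSeFSeF   [S -> e]
exeSeFSeF ⇒ exeeeFSeF   [S -> e]
exeeeFSeF ⇒ exeeeexFSeF   [F -> e x F]
exeeeexFSeF ⇒ exeeeexexFSeF   [F -> e x F]
exeeeexexFSeF ⇒ exeeeexexFxSeF   [F -> F x]
exeeeexexFxSeF ⇒ exeeeexexexSeF   [F -> e]
exeeeexexexSeF ⇒ exeeeexexexeeF   [S -> e]
exeeeexexexeeF ⇒ exeeeexexexeeexF   [F -> e x F]
exeeeexexexeeexF ⇒ exeeeexexexeeexe   [F -> e]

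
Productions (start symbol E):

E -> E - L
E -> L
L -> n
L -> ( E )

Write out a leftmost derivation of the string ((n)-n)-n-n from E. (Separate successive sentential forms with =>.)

E => E-L => E-L-L => L-L-L => (E)-L-L => (E-L)-L-L => (L-L)-L-L => ((E)-L)-L-L => ((L)-L)-L-L => ((n)-L)-L-L => ((n)-n)-L-L => ((n)-n)-n-L => ((n)-n)-n-n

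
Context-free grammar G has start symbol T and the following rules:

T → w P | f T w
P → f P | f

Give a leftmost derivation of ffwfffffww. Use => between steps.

T => fTw => ffTww => ffwPww => ffwfPww => ffwffPww => ffwfffPww => ffwffffPww => ffwfffffww

T => fTw   [T → f T w]
fTw => ffTww   [T → f T w]
ffTww => ffwPww   [T → w P]
ffwPww => ffwfPww   [P → f P]
ffwfPww => ffwffPww   [P → f P]
ffwffPww => ffwfffPww   [P → f P]
ffwfffPww => ffwffffPww   [P → f P]
ffwffffPww => ffwfffffww   [P → f]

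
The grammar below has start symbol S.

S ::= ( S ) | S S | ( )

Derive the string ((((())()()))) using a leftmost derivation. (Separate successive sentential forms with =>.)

S => (S)   [S ::= ( S )]
(S) => ((S))   [S ::= ( S )]
((S)) => (((S)))   [S ::= ( S )]
(((S))) => (((SS)))   [S ::= S S]
(((SS))) => (((SSS)))   [S ::= S S]
(((SSS))) => ((((S)SS)))   [S ::= ( S )]
((((S)SS))) => ((((())SS)))   [S ::= ( )]
((((())SS))) => ((((())()S)))   [S ::= ( )]
((((())()S))) => ((((())()())))   [S ::= ( )]

S=>(S)=>((S))=>(((S)))=>(((SS)))=>(((SSS)))=>((((S)SS)))=>((((())SS)))=>((((())()S)))=>((((())()())))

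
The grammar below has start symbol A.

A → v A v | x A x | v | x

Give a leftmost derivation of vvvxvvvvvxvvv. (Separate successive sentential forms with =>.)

A=>vAv=>vvAvv=>vvvAvvv=>vvvxAxvvv=>vvvxvAvxvvv=>vvvxvvAvvxvvv=>vvvxvvvvvxvvv

A => vAv   [A → v A v]
vAv => vvAvv   [A → v A v]
vvAvv => vvvAvvv   [A → v A v]
vvvAvvv => vvvxAxvvv   [A → x A x]
vvvxAxvvv => vvvxvAvxvvv   [A → v A v]
vvvxvAvxvvv => vvvxvvAvvxvvv   [A → v A v]
vvvxvvAvvxvvv => vvvxvvvvvxvvv   [A → v]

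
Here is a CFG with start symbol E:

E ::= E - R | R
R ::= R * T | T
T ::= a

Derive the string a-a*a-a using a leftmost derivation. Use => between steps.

E => E-R => E-R-R => R-R-R => T-R-R => a-R-R => a-R*T-R => a-T*T-R => a-a*T-R => a-a*a-R => a-a*a-T => a-a*a-a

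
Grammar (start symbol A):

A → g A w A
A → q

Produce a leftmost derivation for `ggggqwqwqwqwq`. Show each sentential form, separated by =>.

A => gAwA   [A → g A w A]
gAwA => ggAwAwA   [A → g A w A]
ggAwAwA => gggAwAwAwA   [A → g A w A]
gggAwAwAwA => ggggAwAwAwAwA   [A → g A w A]
ggggAwAwAwAwA => ggggqwAwAwAwA   [A → q]
ggggqwAwAwAwA => ggggqwqwAwAwA   [A → q]
ggggqwqwAwAwA => ggggqwqwqwAwA   [A → q]
ggggqwqwqwAwA => ggggqwqwqwqwA   [A → q]
ggggqwqwqwqwA => ggggqwqwqwqwq   [A → q]

A=>gAwA=>ggAwAwA=>gggAwAwAwA=>ggggAwAwAwAwA=>ggggqwAwAwAwA=>ggggqwqwAwAwA=>ggggqwqwqwAwA=>ggggqwqwqwqwA=>ggggqwqwqwqwq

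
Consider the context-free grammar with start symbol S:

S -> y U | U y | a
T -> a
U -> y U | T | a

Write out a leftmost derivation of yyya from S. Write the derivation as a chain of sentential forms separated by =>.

S => yU => yyU => yyyU => yyyT => yyya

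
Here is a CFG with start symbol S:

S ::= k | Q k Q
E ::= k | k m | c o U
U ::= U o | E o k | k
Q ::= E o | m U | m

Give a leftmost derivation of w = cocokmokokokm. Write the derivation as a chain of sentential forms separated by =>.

S => QkQ => EokQ => coUokQ => coEokokQ => cocoUokokQ => cocoEokokokQ => cocokmokokokQ => cocokmokokokm

S => QkQ   [S ::= Q k Q]
QkQ => EokQ   [Q ::= E o]
EokQ => coUokQ   [E ::= c o U]
coUokQ => coEokokQ   [U ::= E o k]
coEokokQ => cocoUokokQ   [E ::= c o U]
cocoUokokQ => cocoEokokokQ   [U ::= E o k]
cocoEokokokQ => cocokmokokokQ   [E ::= k m]
cocokmokokokQ => cocokmokokokm   [Q ::= m]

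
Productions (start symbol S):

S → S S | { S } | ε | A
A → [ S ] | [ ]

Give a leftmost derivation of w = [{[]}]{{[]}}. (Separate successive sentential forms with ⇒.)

S⇒SS⇒AS⇒[S]S⇒[{S}]S⇒[{A}]S⇒[{[]}]S⇒[{[]}]{S}⇒[{[]}]{{S}}⇒[{[]}]{{A}}⇒[{[]}]{{[S]}}⇒[{[]}]{{[]}}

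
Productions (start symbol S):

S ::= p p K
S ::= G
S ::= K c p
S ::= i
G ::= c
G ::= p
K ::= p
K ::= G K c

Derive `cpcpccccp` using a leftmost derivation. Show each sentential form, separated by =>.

S => Kcp => GKccp => cKccp => cGKcccp => cpKcccp => cpGKccccp => cpcKccccp => cpcpccccp

S => Kcp   [S ::= K c p]
Kcp => GKccp   [K ::= G K c]
GKccp => cKccp   [G ::= c]
cKccp => cGKcccp   [K ::= G K c]
cGKcccp => cpKcccp   [G ::= p]
cpKcccp => cpGKccccp   [K ::= G K c]
cpGKccccp => cpcKccccp   [G ::= c]
cpcKccccp => cpcpccccp   [K ::= p]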